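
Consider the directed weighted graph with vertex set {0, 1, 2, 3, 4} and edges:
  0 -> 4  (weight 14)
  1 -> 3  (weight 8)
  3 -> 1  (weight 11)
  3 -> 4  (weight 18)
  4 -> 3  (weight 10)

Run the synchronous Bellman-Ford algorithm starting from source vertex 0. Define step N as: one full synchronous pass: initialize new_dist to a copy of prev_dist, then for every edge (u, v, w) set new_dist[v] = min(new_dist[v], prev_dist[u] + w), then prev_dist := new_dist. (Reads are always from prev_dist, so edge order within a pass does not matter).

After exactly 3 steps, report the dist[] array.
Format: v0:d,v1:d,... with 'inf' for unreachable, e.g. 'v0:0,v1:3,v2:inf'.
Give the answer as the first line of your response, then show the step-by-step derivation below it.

v0:0,v1:35,v2:inf,v3:24,v4:14

step 1: dist = v0:0,v1:inf,v2:inf,v3:inf,v4:14
step 2: dist = v0:0,v1:inf,v2:inf,v3:24,v4:14
step 3: dist = v0:0,v1:35,v2:inf,v3:24,v4:14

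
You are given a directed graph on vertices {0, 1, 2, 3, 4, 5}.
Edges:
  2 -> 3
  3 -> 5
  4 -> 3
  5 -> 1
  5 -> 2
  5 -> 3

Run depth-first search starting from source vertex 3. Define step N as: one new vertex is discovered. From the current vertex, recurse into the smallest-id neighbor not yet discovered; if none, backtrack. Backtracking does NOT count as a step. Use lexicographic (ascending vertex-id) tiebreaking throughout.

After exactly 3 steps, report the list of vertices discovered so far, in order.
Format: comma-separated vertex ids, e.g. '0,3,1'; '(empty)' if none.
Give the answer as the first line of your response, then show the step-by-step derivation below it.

3,5,1

step 1: discover 3; path=3; order=3
step 2: discover 5; path=3>5; order=3,5
step 3: discover 1; path=3>5>1; order=3,5,1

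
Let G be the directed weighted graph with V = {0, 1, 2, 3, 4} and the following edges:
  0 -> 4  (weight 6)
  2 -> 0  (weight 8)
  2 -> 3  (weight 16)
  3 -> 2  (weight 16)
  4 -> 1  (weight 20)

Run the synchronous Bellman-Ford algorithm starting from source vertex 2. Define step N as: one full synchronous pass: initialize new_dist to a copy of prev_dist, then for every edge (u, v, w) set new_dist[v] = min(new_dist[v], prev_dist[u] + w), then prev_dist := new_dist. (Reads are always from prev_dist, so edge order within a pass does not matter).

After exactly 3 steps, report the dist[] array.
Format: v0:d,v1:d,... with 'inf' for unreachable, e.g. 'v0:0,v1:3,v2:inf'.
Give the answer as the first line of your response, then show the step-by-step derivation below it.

v0:8,v1:34,v2:0,v3:16,v4:14

step 1: dist = v0:8,v1:inf,v2:0,v3:16,v4:inf
step 2: dist = v0:8,v1:inf,v2:0,v3:16,v4:14
step 3: dist = v0:8,v1:34,v2:0,v3:16,v4:14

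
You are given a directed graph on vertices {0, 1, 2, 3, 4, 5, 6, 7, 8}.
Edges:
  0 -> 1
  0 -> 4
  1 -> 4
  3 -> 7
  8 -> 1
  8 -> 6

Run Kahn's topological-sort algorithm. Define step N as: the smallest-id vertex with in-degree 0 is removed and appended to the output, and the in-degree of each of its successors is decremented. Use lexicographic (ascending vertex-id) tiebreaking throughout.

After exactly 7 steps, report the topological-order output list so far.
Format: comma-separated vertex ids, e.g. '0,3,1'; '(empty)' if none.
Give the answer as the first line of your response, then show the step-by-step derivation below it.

0,2,3,5,7,8,1

step 1: output 0; order=[0]; indeg=(0,1,0,0,1,0,1,1,0)
step 2: output 2; order=[0,2]; indeg=(0,1,0,0,1,0,1,1,0)
step 3: output 3; order=[0,2,3]; indeg=(0,1,0,0,1,0,1,0,0)
step 4: output 5; order=[0,2,3,5]; indeg=(0,1,0,0,1,0,1,0,0)
step 5: output 7; order=[0,2,3,5,7]; indeg=(0,1,0,0,1,0,1,0,0)
step 6: output 8; order=[0,2,3,5,7,8]; indeg=(0,0,0,0,1,0,0,0,0)
step 7: output 1; order=[0,2,3,5,7,8,1]; indeg=(0,0,0,0,0,0,0,0,0)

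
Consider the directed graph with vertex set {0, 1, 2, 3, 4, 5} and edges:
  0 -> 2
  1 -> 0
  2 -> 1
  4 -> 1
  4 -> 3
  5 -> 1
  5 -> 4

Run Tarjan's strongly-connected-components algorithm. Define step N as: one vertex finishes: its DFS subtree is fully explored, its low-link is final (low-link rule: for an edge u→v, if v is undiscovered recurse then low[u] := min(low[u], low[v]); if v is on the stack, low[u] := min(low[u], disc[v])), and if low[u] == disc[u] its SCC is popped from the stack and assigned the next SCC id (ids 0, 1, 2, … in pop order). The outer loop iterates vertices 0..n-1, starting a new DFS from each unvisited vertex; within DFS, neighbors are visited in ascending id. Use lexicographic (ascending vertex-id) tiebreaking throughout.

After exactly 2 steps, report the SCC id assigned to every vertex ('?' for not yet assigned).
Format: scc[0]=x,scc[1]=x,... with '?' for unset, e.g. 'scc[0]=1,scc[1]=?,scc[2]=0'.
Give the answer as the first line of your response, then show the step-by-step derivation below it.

scc[0]=?,scc[1]=?,scc[2]=?,scc[3]=?,scc[4]=?,scc[5]=?

step 1: low=(low[0]=0,low[1]=0,low[2]=1,low[3]=?,low[4]=?,low[5]=?); scc=(scc[0]=?,scc[1]=?,scc[2]=?,scc[3]=?,scc[4]=?,scc[5]=?)
step 2: low=(low[0]=0,low[1]=0,low[2]=0,low[3]=?,low[4]=?,low[5]=?); scc=(scc[0]=?,scc[1]=?,scc[2]=?,scc[3]=?,scc[4]=?,scc[5]=?)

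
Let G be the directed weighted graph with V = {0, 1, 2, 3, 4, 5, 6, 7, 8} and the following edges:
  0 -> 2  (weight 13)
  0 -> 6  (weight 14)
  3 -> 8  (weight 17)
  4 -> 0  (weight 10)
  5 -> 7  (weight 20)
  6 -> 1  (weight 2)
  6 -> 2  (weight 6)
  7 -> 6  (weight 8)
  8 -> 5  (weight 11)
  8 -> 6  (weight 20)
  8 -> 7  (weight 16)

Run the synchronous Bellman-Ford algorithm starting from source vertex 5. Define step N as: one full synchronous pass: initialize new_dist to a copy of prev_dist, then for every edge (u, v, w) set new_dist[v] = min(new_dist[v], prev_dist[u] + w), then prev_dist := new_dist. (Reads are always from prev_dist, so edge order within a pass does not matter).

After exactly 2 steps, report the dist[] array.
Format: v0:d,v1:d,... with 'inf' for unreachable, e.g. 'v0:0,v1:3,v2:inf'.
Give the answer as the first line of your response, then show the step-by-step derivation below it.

v0:inf,v1:inf,v2:inf,v3:inf,v4:inf,v5:0,v6:28,v7:20,v8:inf

step 1: dist = v0:inf,v1:inf,v2:inf,v3:inf,v4:inf,v5:0,v6:inf,v7:20,v8:inf
step 2: dist = v0:inf,v1:inf,v2:inf,v3:inf,v4:inf,v5:0,v6:28,v7:20,v8:inf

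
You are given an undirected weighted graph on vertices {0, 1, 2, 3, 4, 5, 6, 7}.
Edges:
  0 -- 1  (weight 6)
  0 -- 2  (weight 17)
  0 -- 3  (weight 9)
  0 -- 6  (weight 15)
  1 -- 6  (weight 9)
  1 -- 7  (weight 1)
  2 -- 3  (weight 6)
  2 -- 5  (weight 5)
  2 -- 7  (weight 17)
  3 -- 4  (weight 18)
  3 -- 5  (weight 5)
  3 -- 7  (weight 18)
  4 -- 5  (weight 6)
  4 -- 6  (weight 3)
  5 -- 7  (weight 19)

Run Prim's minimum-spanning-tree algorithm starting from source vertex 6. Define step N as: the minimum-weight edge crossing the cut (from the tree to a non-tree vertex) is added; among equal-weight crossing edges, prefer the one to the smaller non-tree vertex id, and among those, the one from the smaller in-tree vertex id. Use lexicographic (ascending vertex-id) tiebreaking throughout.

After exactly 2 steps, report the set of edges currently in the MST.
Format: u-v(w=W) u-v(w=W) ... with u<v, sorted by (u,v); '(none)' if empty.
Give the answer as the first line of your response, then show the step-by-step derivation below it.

4-5(w=6) 4-6(w=3)

step 1: add edge 4-6 (w=3); MST = {4-6(w=3)}
step 2: add edge 4-5 (w=6); MST = {4-5(w=6) 4-6(w=3)}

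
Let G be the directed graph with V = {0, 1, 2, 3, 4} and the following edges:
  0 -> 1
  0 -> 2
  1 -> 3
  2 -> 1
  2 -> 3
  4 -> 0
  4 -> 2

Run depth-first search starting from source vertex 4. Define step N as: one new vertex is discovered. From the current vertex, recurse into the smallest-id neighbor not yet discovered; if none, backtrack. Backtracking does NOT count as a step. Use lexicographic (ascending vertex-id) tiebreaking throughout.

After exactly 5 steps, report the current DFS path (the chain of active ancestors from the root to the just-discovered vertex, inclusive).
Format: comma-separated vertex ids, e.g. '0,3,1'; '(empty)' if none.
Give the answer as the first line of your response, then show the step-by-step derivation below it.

4,0,2

step 1: discover 4; path=4; order=4
step 2: discover 0; path=4>0; order=4,0
step 3: discover 1; path=4>0>1; order=4,0,1
step 4: discover 3; path=4>0>1>3; order=4,0,1,3
step 5: discover 2; path=4>0>2; order=4,0,1,3,2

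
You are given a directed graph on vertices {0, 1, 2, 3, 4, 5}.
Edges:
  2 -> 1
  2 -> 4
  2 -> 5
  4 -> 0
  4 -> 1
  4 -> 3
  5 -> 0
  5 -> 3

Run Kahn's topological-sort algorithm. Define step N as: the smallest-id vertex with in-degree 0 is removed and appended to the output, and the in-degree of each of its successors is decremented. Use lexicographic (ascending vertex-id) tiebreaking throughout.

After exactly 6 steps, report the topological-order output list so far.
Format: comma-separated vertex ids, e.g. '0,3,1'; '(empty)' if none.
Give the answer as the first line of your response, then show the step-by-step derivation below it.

2,4,1,5,0,3

step 1: output 2; order=[2]; indeg=(2,1,0,2,0,0)
step 2: output 4; order=[2,4]; indeg=(1,0,0,1,0,0)
step 3: output 1; order=[2,4,1]; indeg=(1,0,0,1,0,0)
step 4: output 5; order=[2,4,1,5]; indeg=(0,0,0,0,0,0)
step 5: output 0; order=[2,4,1,5,0]; indeg=(0,0,0,0,0,0)
step 6: output 3; order=[2,4,1,5,0,3]; indeg=(0,0,0,0,0,0)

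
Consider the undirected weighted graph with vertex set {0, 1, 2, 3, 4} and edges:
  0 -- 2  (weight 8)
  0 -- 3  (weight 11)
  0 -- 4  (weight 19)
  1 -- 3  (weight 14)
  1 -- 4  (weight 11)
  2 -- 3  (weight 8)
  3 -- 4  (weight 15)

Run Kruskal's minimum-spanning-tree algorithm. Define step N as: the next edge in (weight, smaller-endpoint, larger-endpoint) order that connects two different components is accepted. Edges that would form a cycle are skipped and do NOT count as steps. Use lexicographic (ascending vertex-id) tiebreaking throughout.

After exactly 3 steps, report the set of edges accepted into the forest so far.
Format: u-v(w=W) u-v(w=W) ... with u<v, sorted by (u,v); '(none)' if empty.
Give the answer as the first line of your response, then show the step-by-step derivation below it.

0-2(w=8) 1-4(w=11) 2-3(w=8)

step 1: add edge 0-2 (w=8); MST = {0-2(w=8)}
step 2: add edge 2-3 (w=8); MST = {0-2(w=8) 2-3(w=8)}
step 3: add edge 1-4 (w=11); MST = {0-2(w=8) 1-4(w=11) 2-3(w=8)}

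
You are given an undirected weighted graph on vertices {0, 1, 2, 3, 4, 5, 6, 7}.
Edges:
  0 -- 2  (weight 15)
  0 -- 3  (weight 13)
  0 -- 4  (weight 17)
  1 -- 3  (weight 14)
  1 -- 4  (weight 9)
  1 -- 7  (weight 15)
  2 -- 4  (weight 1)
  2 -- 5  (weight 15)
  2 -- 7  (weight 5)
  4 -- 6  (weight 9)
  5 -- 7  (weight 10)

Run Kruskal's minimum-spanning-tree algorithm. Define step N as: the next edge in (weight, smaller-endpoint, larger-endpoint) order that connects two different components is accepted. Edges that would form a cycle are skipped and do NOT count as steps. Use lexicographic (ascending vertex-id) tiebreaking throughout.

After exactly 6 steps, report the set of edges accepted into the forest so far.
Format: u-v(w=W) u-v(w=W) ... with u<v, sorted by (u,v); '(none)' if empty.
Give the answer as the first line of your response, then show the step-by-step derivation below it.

0-3(w=13) 1-4(w=9) 2-4(w=1) 2-7(w=5) 4-6(w=9) 5-7(w=10)

step 1: add edge 2-4 (w=1); MST = {2-4(w=1)}
step 2: add edge 2-7 (w=5); MST = {2-4(w=1) 2-7(w=5)}
step 3: add edge 1-4 (w=9); MST = {1-4(w=9) 2-4(w=1) 2-7(w=5)}
step 4: add edge 4-6 (w=9); MST = {1-4(w=9) 2-4(w=1) 2-7(w=5) 4-6(w=9)}
step 5: add edge 5-7 (w=10); MST = {1-4(w=9) 2-4(w=1) 2-7(w=5) 4-6(w=9) 5-7(w=10)}
step 6: add edge 0-3 (w=13); MST = {0-3(w=13) 1-4(w=9) 2-4(w=1) 2-7(w=5) 4-6(w=9) 5-7(w=10)}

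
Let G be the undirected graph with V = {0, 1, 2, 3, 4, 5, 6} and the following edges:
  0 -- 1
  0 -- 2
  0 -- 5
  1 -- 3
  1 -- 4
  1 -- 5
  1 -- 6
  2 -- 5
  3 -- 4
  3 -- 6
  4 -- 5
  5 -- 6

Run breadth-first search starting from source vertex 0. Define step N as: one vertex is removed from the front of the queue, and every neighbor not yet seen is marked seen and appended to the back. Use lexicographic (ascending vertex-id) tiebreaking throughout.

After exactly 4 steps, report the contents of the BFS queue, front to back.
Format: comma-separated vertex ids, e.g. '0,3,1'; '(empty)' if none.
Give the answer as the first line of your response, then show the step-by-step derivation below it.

3,4,6

step 1: dequeue 0; queue=[1,2,5]; order=0
step 2: dequeue 1; queue=[2,5,3,4,6]; order=0,1
step 3: dequeue 2; queue=[5,3,4,6]; order=0,1,2
step 4: dequeue 5; queue=[3,4,6]; order=0,1,2,5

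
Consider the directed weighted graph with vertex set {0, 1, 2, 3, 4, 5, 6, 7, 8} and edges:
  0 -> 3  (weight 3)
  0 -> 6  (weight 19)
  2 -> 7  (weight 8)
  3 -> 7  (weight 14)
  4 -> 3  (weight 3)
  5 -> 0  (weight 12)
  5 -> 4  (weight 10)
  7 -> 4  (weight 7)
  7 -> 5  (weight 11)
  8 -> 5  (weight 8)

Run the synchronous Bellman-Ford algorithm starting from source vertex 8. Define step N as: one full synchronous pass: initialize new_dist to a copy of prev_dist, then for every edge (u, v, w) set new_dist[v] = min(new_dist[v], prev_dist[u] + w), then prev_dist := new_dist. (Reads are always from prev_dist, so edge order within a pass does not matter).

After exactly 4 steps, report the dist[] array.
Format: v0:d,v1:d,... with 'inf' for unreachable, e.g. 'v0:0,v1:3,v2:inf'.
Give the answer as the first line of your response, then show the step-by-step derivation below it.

v0:20,v1:inf,v2:inf,v3:21,v4:18,v5:8,v6:39,v7:35,v8:0

step 1: dist = v0:inf,v1:inf,v2:inf,v3:inf,v4:inf,v5:8,v6:inf,v7:inf,v8:0
step 2: dist = v0:20,v1:inf,v2:inf,v3:inf,v4:18,v5:8,v6:inf,v7:inf,v8:0
step 3: dist = v0:20,v1:inf,v2:inf,v3:21,v4:18,v5:8,v6:39,v7:inf,v8:0
step 4: dist = v0:20,v1:inf,v2:inf,v3:21,v4:18,v5:8,v6:39,v7:35,v8:0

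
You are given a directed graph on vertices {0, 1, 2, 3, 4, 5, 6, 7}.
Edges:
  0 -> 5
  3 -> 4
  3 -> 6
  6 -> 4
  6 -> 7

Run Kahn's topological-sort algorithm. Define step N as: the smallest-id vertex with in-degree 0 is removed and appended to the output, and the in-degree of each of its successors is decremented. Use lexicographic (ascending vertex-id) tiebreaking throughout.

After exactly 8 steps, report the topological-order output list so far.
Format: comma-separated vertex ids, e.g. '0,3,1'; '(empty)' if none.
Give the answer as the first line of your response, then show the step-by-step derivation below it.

0,1,2,3,5,6,4,7

step 1: output 0; order=[0]; indeg=(0,0,0,0,2,0,1,1)
step 2: output 1; order=[0,1]; indeg=(0,0,0,0,2,0,1,1)
step 3: output 2; order=[0,1,2]; indeg=(0,0,0,0,2,0,1,1)
step 4: output 3; order=[0,1,2,3]; indeg=(0,0,0,0,1,0,0,1)
step 5: output 5; order=[0,1,2,3,5]; indeg=(0,0,0,0,1,0,0,1)
step 6: output 6; order=[0,1,2,3,5,6]; indeg=(0,0,0,0,0,0,0,0)
step 7: output 4; order=[0,1,2,3,5,6,4]; indeg=(0,0,0,0,0,0,0,0)
step 8: output 7; order=[0,1,2,3,5,6,4,7]; indeg=(0,0,0,0,0,0,0,0)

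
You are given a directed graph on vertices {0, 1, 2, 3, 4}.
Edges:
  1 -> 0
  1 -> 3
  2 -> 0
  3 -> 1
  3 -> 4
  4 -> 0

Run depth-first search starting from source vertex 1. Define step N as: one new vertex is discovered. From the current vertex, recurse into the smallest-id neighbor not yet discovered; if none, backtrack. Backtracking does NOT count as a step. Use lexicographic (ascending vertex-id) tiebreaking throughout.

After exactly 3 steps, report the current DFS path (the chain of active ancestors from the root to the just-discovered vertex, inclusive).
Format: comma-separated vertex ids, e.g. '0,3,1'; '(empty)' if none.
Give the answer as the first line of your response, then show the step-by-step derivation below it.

1,3

step 1: discover 1; path=1; order=1
step 2: discover 0; path=1>0; order=1,0
step 3: discover 3; path=1>3; order=1,0,3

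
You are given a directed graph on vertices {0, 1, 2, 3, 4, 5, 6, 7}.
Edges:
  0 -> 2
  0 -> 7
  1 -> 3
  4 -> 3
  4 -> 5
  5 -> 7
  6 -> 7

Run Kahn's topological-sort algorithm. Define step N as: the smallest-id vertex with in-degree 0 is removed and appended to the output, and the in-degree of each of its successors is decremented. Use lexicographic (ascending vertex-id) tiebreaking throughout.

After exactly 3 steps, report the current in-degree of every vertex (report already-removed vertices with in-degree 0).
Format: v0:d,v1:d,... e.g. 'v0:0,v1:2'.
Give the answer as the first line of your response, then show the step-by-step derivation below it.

v0:0,v1:0,v2:0,v3:1,v4:0,v5:1,v6:0,v7:2

step 1: output 0; order=[0]; indeg=(0,0,0,2,0,1,0,2)
step 2: output 1; order=[0,1]; indeg=(0,0,0,1,0,1,0,2)
step 3: output 2; order=[0,1,2]; indeg=(0,0,0,1,0,1,0,2)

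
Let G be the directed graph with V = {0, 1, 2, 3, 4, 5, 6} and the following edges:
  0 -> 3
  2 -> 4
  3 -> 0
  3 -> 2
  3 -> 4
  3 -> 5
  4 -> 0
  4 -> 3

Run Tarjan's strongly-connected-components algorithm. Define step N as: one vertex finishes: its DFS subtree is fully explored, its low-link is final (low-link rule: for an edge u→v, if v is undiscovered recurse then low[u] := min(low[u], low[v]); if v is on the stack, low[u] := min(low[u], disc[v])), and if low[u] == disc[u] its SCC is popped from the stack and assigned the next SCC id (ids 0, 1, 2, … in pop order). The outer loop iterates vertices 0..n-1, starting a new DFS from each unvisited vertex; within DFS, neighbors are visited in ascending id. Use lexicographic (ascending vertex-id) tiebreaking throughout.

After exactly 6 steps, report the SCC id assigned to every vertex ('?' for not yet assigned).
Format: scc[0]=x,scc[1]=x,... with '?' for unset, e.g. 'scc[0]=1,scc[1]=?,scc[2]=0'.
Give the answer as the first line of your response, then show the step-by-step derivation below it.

scc[0]=1,scc[1]=2,scc[2]=1,scc[3]=1,scc[4]=1,scc[5]=0,scc[6]=?

step 1: low=(low[0]=0,low[1]=?,low[2]=2,low[3]=0,low[4]=0,low[5]=?,low[6]=?); scc=(scc[0]=?,scc[1]=?,scc[2]=?,scc[3]=?,scc[4]=?,scc[5]=?,scc[6]=?)
step 2: low=(low[0]=0,low[1]=?,low[2]=0,low[3]=0,low[4]=0,low[5]=?,low[6]=?); scc=(scc[0]=?,scc[1]=?,scc[2]=?,scc[3]=?,scc[4]=?,scc[5]=?,scc[6]=?)
step 3: low=(low[0]=0,low[1]=?,low[2]=0,low[3]=0,low[4]=0,low[5]=4,low[6]=?); scc=(scc[0]=?,scc[1]=?,scc[2]=?,scc[3]=?,scc[4]=?,scc[5]=0,scc[6]=?)
step 4: low=(low[0]=0,low[1]=?,low[2]=0,low[3]=0,low[4]=0,low[5]=4,low[6]=?); scc=(scc[0]=?,scc[1]=?,scc[2]=?,scc[3]=?,scc[4]=?,scc[5]=0,scc[6]=?)
step 5: low=(low[0]=0,low[1]=?,low[2]=0,low[3]=0,low[4]=0,low[5]=4,low[6]=?); scc=(scc[0]=1,scc[1]=?,scc[2]=1,scc[3]=1,scc[4]=1,scc[5]=0,scc[6]=?)
step 6: low=(low[0]=0,low[1]=5,low[2]=0,low[3]=0,low[4]=0,low[5]=4,low[6]=?); scc=(scc[0]=1,scc[1]=2,scc[2]=1,scc[3]=1,scc[4]=1,scc[5]=0,scc[6]=?)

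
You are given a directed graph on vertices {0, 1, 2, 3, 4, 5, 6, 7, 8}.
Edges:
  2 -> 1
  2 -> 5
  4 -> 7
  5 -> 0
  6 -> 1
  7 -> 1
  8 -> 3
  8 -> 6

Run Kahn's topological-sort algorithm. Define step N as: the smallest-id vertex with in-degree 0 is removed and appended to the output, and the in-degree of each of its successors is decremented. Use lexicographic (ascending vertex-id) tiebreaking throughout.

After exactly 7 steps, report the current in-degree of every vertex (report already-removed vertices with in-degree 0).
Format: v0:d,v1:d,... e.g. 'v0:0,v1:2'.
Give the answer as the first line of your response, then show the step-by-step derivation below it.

v0:0,v1:1,v2:0,v3:0,v4:0,v5:0,v6:0,v7:0,v8:0

step 1: output 2; order=[2]; indeg=(1,2,0,1,0,0,1,1,0)
step 2: output 4; order=[2,4]; indeg=(1,2,0,1,0,0,1,0,0)
step 3: output 5; order=[2,4,5]; indeg=(0,2,0,1,0,0,1,0,0)
step 4: output 0; order=[2,4,5,0]; indeg=(0,2,0,1,0,0,1,0,0)
step 5: output 7; order=[2,4,5,0,7]; indeg=(0,1,0,1,0,0,1,0,0)
step 6: output 8; order=[2,4,5,0,7,8]; indeg=(0,1,0,0,0,0,0,0,0)
step 7: output 3; order=[2,4,5,0,7,8,3]; indeg=(0,1,0,0,0,0,0,0,0)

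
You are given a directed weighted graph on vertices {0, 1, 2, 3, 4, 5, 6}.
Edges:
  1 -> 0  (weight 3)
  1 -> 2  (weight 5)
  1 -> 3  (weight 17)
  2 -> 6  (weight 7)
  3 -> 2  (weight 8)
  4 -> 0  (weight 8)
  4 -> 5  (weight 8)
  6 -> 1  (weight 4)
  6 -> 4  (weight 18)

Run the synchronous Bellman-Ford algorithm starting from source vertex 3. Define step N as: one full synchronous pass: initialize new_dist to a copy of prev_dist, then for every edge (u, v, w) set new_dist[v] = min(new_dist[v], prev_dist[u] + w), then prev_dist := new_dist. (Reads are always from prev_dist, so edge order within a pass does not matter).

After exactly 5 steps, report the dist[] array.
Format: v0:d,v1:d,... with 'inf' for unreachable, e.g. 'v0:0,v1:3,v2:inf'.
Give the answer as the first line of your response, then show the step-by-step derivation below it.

v0:22,v1:19,v2:8,v3:0,v4:33,v5:41,v6:15

step 1: dist = v0:inf,v1:inf,v2:8,v3:0,v4:inf,v5:inf,v6:inf
step 2: dist = v0:inf,v1:inf,v2:8,v3:0,v4:inf,v5:inf,v6:15
step 3: dist = v0:inf,v1:19,v2:8,v3:0,v4:33,v5:inf,v6:15
step 4: dist = v0:22,v1:19,v2:8,v3:0,v4:33,v5:41,v6:15
step 5: dist = v0:22,v1:19,v2:8,v3:0,v4:33,v5:41,v6:15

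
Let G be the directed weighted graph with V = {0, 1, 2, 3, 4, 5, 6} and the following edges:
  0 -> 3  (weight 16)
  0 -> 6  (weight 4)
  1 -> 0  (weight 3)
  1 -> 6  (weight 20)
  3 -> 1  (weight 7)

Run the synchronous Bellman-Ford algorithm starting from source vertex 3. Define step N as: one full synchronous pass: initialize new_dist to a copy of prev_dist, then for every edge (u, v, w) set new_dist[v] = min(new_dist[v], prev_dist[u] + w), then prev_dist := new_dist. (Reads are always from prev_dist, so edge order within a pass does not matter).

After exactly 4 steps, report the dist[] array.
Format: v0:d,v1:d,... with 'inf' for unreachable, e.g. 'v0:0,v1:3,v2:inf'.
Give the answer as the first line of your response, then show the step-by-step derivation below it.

v0:10,v1:7,v2:inf,v3:0,v4:inf,v5:inf,v6:14

step 1: dist = v0:inf,v1:7,v2:inf,v3:0,v4:inf,v5:inf,v6:inf
step 2: dist = v0:10,v1:7,v2:inf,v3:0,v4:inf,v5:inf,v6:27
step 3: dist = v0:10,v1:7,v2:inf,v3:0,v4:inf,v5:inf,v6:14
step 4: dist = v0:10,v1:7,v2:inf,v3:0,v4:inf,v5:inf,v6:14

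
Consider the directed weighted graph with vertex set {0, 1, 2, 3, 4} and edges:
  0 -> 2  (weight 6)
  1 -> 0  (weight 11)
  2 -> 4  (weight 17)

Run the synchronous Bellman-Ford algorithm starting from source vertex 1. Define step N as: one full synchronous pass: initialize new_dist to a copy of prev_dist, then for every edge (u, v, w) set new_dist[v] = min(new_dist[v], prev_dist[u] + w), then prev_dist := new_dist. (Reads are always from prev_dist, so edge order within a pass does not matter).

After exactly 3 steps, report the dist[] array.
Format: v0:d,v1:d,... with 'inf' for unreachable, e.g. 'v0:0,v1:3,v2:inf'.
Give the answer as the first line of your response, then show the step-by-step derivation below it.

v0:11,v1:0,v2:17,v3:inf,v4:34

step 1: dist = v0:11,v1:0,v2:inf,v3:inf,v4:inf
step 2: dist = v0:11,v1:0,v2:17,v3:inf,v4:inf
step 3: dist = v0:11,v1:0,v2:17,v3:inf,v4:34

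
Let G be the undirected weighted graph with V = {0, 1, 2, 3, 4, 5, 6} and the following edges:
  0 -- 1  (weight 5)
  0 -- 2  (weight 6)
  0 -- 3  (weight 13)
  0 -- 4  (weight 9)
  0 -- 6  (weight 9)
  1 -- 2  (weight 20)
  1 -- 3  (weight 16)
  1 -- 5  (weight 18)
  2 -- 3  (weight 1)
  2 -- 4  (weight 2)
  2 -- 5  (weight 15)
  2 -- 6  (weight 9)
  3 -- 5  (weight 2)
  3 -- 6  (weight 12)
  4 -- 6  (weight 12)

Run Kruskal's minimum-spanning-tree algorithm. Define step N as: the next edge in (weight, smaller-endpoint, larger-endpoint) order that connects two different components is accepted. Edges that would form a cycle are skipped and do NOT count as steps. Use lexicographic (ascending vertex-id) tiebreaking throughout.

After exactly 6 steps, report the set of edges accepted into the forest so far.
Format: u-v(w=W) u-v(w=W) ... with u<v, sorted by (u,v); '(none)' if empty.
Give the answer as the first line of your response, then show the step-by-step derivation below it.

0-1(w=5) 0-2(w=6) 0-6(w=9) 2-3(w=1) 2-4(w=2) 3-5(w=2)

step 1: add edge 2-3 (w=1); MST = {2-3(w=1)}
step 2: add edge 2-4 (w=2); MST = {2-3(w=1) 2-4(w=2)}
step 3: add edge 3-5 (w=2); MST = {2-3(w=1) 2-4(w=2) 3-5(w=2)}
step 4: add edge 0-1 (w=5); MST = {0-1(w=5) 2-3(w=1) 2-4(w=2) 3-5(w=2)}
step 5: add edge 0-2 (w=6); MST = {0-1(w=5) 0-2(w=6) 2-3(w=1) 2-4(w=2) 3-5(w=2)}
step 6: add edge 0-6 (w=9); MST = {0-1(w=5) 0-2(w=6) 0-6(w=9) 2-3(w=1) 2-4(w=2) 3-5(w=2)}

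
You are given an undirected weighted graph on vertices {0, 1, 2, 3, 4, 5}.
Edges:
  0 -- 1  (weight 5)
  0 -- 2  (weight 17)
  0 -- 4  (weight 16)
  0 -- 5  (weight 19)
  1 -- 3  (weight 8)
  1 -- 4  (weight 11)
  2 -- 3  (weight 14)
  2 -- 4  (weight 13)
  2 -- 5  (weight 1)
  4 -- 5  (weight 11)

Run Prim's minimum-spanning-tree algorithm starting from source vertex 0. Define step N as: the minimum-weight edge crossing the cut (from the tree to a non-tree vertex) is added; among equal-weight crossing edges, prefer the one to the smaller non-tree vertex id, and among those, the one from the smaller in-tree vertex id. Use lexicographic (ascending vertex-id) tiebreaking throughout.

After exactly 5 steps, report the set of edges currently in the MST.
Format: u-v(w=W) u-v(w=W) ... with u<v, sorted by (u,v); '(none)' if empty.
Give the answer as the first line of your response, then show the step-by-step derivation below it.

0-1(w=5) 1-3(w=8) 1-4(w=11) 2-5(w=1) 4-5(w=11)

step 1: add edge 0-1 (w=5); MST = {0-1(w=5)}
step 2: add edge 1-3 (w=8); MST = {0-1(w=5) 1-3(w=8)}
step 3: add edge 1-4 (w=11); MST = {0-1(w=5) 1-3(w=8) 1-4(w=11)}
step 4: add edge 4-5 (w=11); MST = {0-1(w=5) 1-3(w=8) 1-4(w=11) 4-5(w=11)}
step 5: add edge 2-5 (w=1); MST = {0-1(w=5) 1-3(w=8) 1-4(w=11) 2-5(w=1) 4-5(w=11)}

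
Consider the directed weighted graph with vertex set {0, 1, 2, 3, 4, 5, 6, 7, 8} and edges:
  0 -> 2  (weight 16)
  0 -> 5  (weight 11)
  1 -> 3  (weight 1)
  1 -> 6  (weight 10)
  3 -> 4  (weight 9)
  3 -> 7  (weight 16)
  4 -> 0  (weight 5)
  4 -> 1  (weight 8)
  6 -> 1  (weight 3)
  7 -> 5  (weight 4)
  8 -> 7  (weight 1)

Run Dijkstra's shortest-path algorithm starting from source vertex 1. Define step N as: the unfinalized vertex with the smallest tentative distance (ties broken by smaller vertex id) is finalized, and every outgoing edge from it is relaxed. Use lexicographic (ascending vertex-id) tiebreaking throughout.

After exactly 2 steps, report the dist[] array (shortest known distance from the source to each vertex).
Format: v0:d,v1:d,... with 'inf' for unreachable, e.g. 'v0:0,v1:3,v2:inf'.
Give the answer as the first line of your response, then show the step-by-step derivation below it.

v0:inf,v1:0,v2:inf,v3:1,v4:10,v5:inf,v6:10,v7:17,v8:inf

step 1: dist = v0:inf,v1:0,v2:inf,v3:1,v4:inf,v5:inf,v6:10,v7:inf,v8:inf
step 2: dist = v0:inf,v1:0,v2:inf,v3:1,v4:10,v5:inf,v6:10,v7:17,v8:inf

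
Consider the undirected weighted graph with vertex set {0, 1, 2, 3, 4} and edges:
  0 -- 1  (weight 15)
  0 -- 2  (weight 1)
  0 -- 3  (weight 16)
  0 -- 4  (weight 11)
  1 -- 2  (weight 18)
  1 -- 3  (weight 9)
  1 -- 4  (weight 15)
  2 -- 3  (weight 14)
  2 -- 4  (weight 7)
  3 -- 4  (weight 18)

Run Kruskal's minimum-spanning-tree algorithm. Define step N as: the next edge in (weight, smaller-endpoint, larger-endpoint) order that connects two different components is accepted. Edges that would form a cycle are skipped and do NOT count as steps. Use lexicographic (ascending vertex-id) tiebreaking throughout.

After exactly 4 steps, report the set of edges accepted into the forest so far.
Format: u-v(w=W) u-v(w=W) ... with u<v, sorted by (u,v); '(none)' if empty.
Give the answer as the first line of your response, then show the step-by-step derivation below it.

0-2(w=1) 1-3(w=9) 2-3(w=14) 2-4(w=7)

step 1: add edge 0-2 (w=1); MST = {0-2(w=1)}
step 2: add edge 2-4 (w=7); MST = {0-2(w=1) 2-4(w=7)}
step 3: add edge 1-3 (w=9); MST = {0-2(w=1) 1-3(w=9) 2-4(w=7)}
step 4: add edge 2-3 (w=14); MST = {0-2(w=1) 1-3(w=9) 2-3(w=14) 2-4(w=7)}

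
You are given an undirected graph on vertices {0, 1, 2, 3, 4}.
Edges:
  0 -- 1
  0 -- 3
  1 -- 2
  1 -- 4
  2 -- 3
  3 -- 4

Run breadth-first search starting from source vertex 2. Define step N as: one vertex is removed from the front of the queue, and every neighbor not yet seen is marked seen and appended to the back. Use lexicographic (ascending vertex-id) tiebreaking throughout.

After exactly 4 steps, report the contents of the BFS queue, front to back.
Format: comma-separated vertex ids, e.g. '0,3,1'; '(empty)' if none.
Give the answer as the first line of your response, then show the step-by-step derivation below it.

4

step 1: dequeue 2; queue=[1,3]; order=2
step 2: dequeue 1; queue=[3,0,4]; order=2,1
step 3: dequeue 3; queue=[0,4]; order=2,1,3
step 4: dequeue 0; queue=[4]; order=2,1,3,0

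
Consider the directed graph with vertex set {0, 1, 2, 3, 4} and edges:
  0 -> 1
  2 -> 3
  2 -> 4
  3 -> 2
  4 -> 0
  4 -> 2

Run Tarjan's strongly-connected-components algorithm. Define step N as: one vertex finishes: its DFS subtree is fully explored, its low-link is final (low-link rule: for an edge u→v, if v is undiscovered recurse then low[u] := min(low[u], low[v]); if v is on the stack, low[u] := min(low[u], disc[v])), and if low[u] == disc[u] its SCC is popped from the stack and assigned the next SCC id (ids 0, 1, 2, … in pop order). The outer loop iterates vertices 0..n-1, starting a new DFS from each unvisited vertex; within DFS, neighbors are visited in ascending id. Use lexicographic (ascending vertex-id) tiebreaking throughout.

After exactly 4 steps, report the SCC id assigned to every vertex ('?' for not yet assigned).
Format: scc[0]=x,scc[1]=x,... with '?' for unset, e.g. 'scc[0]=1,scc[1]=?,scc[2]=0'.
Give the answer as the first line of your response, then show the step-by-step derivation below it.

scc[0]=1,scc[1]=0,scc[2]=?,scc[3]=?,scc[4]=?

step 1: low=(low[0]=0,low[1]=1,low[2]=?,low[3]=?,low[4]=?); scc=(scc[0]=?,scc[1]=0,scc[2]=?,scc[3]=?,scc[4]=?)
step 2: low=(low[0]=0,low[1]=1,low[2]=?,low[3]=?,low[4]=?); scc=(scc[0]=1,scc[1]=0,scc[2]=?,scc[3]=?,scc[4]=?)
step 3: low=(low[0]=0,low[1]=1,low[2]=2,low[3]=2,low[4]=?); scc=(scc[0]=1,scc[1]=0,scc[2]=?,scc[3]=?,scc[4]=?)
step 4: low=(low[0]=0,low[1]=1,low[2]=2,low[3]=2,low[4]=2); scc=(scc[0]=1,scc[1]=0,scc[2]=?,scc[3]=?,scc[4]=?)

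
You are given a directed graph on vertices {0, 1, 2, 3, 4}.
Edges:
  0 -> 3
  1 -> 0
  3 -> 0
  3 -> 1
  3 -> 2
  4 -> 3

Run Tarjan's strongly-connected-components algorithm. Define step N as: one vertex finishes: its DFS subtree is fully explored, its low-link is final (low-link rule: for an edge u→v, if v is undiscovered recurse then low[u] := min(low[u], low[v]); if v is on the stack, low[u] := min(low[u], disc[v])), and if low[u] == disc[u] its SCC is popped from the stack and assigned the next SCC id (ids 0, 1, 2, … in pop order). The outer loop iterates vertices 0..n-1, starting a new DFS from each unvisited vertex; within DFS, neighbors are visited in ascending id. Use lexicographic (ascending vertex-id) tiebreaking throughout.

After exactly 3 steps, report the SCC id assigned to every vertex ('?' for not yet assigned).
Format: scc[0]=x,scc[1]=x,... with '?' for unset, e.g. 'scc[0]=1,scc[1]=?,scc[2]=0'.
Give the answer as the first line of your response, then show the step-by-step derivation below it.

scc[0]=?,scc[1]=?,scc[2]=0,scc[3]=?,scc[4]=?

step 1: low=(low[0]=0,low[1]=0,low[2]=?,low[3]=0,low[4]=?); scc=(scc[0]=?,scc[1]=?,scc[2]=?,scc[3]=?,scc[4]=?)
step 2: low=(low[0]=0,low[1]=0,low[2]=3,low[3]=0,low[4]=?); scc=(scc[0]=?,scc[1]=?,scc[2]=0,scc[3]=?,scc[4]=?)
step 3: low=(low[0]=0,low[1]=0,low[2]=3,low[3]=0,low[4]=?); scc=(scc[0]=?,scc[1]=?,scc[2]=0,scc[3]=?,scc[4]=?)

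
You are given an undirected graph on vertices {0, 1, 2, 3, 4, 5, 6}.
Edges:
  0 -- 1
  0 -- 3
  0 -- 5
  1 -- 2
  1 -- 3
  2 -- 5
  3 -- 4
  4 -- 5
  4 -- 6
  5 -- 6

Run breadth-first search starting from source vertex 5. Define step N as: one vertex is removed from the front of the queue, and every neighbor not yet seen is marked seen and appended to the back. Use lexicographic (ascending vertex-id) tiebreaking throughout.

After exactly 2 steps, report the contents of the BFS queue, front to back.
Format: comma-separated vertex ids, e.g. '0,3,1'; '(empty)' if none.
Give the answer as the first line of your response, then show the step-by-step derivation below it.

2,4,6,1,3

step 1: dequeue 5; queue=[0,2,4,6]; order=5
step 2: dequeue 0; queue=[2,4,6,1,3]; order=5,0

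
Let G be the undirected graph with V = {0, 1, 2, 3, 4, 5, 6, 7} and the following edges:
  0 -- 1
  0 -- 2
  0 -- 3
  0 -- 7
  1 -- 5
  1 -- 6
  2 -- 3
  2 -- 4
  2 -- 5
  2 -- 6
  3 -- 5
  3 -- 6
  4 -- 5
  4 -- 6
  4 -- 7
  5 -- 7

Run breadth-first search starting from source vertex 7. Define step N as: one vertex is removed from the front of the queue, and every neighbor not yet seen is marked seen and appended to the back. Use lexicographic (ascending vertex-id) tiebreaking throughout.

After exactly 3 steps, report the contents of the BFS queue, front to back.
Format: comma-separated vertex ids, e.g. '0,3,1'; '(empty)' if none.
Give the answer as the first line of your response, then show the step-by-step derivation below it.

5,1,2,3,6

step 1: dequeue 7; queue=[0,4,5]; order=7
step 2: dequeue 0; queue=[4,5,1,2,3]; order=7,0
step 3: dequeue 4; queue=[5,1,2,3,6]; order=7,0,4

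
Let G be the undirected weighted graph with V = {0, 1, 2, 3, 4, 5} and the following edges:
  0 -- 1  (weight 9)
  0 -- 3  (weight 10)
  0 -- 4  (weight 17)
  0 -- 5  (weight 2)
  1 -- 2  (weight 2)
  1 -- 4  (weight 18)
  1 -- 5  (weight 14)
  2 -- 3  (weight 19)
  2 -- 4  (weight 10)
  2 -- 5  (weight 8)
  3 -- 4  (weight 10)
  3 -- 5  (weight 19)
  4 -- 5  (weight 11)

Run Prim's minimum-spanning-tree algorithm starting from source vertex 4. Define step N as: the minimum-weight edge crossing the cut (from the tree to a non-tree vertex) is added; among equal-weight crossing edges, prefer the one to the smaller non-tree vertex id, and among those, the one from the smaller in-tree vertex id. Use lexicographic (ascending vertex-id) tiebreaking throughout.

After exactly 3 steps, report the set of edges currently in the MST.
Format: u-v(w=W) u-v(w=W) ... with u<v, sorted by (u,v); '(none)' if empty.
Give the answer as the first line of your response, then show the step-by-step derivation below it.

1-2(w=2) 2-4(w=10) 2-5(w=8)

step 1: add edge 2-4 (w=10); MST = {2-4(w=10)}
step 2: add edge 1-2 (w=2); MST = {1-2(w=2) 2-4(w=10)}
step 3: add edge 2-5 (w=8); MST = {1-2(w=2) 2-4(w=10) 2-5(w=8)}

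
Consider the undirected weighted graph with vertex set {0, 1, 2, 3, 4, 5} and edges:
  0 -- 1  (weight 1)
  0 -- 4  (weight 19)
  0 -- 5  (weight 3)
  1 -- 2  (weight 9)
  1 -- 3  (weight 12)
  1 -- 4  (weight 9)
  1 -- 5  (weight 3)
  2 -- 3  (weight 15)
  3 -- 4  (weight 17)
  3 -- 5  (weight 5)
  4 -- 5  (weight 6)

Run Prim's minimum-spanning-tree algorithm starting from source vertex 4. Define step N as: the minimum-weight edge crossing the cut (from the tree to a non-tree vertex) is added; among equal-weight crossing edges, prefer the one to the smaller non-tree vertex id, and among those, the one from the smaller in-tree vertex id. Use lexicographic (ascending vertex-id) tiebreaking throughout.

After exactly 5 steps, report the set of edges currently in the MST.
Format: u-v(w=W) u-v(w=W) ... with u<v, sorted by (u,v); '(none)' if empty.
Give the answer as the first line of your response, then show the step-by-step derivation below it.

0-1(w=1) 0-5(w=3) 1-2(w=9) 3-5(w=5) 4-5(w=6)

step 1: add edge 4-5 (w=6); MST = {4-5(w=6)}
step 2: add edge 0-5 (w=3); MST = {0-5(w=3) 4-5(w=6)}
step 3: add edge 0-1 (w=1); MST = {0-1(w=1) 0-5(w=3) 4-5(w=6)}
step 4: add edge 3-5 (w=5); MST = {0-1(w=1) 0-5(w=3) 3-5(w=5) 4-5(w=6)}
step 5: add edge 1-2 (w=9); MST = {0-1(w=1) 0-5(w=3) 1-2(w=9) 3-5(w=5) 4-5(w=6)}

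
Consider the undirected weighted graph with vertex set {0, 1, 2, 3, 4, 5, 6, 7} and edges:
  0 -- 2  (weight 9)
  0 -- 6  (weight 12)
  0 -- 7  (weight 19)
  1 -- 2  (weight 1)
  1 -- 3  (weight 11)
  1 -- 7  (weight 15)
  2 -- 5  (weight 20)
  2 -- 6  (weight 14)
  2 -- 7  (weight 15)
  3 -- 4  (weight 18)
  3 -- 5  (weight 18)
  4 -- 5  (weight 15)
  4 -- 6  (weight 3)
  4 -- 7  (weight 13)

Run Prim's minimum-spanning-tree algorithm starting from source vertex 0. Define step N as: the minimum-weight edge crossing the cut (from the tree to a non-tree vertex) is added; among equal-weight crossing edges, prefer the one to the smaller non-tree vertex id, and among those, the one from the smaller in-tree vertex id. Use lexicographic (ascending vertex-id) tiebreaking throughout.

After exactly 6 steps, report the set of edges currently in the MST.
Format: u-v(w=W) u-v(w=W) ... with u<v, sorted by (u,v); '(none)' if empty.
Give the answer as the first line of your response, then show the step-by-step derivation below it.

0-2(w=9) 0-6(w=12) 1-2(w=1) 1-3(w=11) 4-6(w=3) 4-7(w=13)

step 1: add edge 0-2 (w=9); MST = {0-2(w=9)}
step 2: add edge 1-2 (w=1); MST = {0-2(w=9) 1-2(w=1)}
step 3: add edge 1-3 (w=11); MST = {0-2(w=9) 1-2(w=1) 1-3(w=11)}
step 4: add edge 0-6 (w=12); MST = {0-2(w=9) 0-6(w=12) 1-2(w=1) 1-3(w=11)}
step 5: add edge 4-6 (w=3); MST = {0-2(w=9) 0-6(w=12) 1-2(w=1) 1-3(w=11) 4-6(w=3)}
step 6: add edge 4-7 (w=13); MST = {0-2(w=9) 0-6(w=12) 1-2(w=1) 1-3(w=11) 4-6(w=3) 4-7(w=13)}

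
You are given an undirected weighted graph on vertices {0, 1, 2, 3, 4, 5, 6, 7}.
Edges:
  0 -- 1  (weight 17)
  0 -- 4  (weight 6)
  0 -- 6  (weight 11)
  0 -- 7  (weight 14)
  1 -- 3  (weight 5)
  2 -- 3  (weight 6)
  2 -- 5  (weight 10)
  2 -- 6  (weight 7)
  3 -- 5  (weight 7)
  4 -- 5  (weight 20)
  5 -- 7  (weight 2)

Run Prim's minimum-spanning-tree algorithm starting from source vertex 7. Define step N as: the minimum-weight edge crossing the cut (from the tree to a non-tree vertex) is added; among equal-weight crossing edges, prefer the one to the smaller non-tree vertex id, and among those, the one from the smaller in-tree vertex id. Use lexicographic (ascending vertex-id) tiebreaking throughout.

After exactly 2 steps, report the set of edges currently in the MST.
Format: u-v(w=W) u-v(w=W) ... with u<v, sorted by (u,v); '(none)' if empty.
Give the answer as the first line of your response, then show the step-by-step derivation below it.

3-5(w=7) 5-7(w=2)

step 1: add edge 5-7 (w=2); MST = {5-7(w=2)}
step 2: add edge 3-5 (w=7); MST = {3-5(w=7) 5-7(w=2)}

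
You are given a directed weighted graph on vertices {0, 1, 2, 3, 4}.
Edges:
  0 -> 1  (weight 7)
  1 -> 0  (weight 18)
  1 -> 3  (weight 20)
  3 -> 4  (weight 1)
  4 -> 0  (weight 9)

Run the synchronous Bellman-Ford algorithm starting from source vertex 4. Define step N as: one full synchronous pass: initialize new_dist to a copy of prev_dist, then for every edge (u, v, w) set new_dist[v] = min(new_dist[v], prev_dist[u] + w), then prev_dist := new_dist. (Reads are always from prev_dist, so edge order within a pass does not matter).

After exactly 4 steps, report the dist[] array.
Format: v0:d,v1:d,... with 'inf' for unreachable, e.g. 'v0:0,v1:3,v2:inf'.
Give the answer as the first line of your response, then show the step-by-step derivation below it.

v0:9,v1:16,v2:inf,v3:36,v4:0

step 1: dist = v0:9,v1:inf,v2:inf,v3:inf,v4:0
step 2: dist = v0:9,v1:16,v2:inf,v3:inf,v4:0
step 3: dist = v0:9,v1:16,v2:inf,v3:36,v4:0
step 4: dist = v0:9,v1:16,v2:inf,v3:36,v4:0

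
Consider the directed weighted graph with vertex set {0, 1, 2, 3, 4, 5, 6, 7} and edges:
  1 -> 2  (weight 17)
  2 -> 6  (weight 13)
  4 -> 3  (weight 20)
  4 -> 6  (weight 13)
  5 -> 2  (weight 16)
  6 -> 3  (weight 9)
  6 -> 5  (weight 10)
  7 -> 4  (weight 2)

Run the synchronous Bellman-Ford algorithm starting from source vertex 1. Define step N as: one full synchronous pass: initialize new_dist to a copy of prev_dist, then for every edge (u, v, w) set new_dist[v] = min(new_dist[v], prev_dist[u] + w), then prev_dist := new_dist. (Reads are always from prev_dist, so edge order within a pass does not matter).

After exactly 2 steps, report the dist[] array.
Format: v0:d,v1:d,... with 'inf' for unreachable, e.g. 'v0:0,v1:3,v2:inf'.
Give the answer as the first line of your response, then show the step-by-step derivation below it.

v0:inf,v1:0,v2:17,v3:inf,v4:inf,v5:inf,v6:30,v7:inf

step 1: dist = v0:inf,v1:0,v2:17,v3:inf,v4:inf,v5:inf,v6:inf,v7:inf
step 2: dist = v0:inf,v1:0,v2:17,v3:inf,v4:inf,v5:inf,v6:30,v7:inf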